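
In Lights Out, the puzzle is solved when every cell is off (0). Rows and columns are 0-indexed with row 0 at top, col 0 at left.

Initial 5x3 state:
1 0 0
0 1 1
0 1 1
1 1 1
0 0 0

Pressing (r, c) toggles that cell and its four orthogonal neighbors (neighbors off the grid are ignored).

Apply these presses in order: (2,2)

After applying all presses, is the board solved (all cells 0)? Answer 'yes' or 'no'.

After press 1 at (2,2):
1 0 0
0 1 0
0 0 0
1 1 0
0 0 0

Lights still on: 4

Answer: no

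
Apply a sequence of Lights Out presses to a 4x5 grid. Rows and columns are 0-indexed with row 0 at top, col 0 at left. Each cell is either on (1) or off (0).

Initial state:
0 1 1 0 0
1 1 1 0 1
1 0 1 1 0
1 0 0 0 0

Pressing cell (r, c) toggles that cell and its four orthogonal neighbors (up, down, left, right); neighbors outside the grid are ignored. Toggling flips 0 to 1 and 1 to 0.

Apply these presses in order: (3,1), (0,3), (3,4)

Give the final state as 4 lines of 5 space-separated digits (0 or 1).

After press 1 at (3,1):
0 1 1 0 0
1 1 1 0 1
1 1 1 1 0
0 1 1 0 0

After press 2 at (0,3):
0 1 0 1 1
1 1 1 1 1
1 1 1 1 0
0 1 1 0 0

After press 3 at (3,4):
0 1 0 1 1
1 1 1 1 1
1 1 1 1 1
0 1 1 1 1

Answer: 0 1 0 1 1
1 1 1 1 1
1 1 1 1 1
0 1 1 1 1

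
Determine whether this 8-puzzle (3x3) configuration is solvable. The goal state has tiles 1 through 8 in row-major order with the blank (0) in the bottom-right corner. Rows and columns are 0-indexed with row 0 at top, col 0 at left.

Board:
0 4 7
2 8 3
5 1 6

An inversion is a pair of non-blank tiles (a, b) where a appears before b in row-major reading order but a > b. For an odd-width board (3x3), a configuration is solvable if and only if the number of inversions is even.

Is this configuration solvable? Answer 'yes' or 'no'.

Answer: no

Derivation:
Inversions (pairs i<j in row-major order where tile[i] > tile[j] > 0): 15
15 is odd, so the puzzle is not solvable.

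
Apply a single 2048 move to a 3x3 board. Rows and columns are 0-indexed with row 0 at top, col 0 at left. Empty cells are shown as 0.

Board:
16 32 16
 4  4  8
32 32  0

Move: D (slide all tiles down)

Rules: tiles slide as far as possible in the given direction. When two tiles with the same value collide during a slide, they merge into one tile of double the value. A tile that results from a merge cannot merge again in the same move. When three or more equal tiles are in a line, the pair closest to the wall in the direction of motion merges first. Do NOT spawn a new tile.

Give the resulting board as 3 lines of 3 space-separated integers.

Slide down:
col 0: [16, 4, 32] -> [16, 4, 32]
col 1: [32, 4, 32] -> [32, 4, 32]
col 2: [16, 8, 0] -> [0, 16, 8]

Answer: 16 32  0
 4  4 16
32 32  8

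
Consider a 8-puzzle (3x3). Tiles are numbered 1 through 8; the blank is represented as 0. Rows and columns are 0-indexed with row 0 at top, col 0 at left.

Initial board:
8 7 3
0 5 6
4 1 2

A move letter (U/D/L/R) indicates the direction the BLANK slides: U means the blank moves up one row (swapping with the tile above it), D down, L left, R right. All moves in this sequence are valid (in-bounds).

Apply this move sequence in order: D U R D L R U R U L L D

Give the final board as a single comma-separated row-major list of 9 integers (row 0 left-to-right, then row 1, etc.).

Answer: 5, 8, 7, 0, 6, 3, 4, 1, 2

Derivation:
After move 1 (D):
8 7 3
4 5 6
0 1 2

After move 2 (U):
8 7 3
0 5 6
4 1 2

After move 3 (R):
8 7 3
5 0 6
4 1 2

After move 4 (D):
8 7 3
5 1 6
4 0 2

After move 5 (L):
8 7 3
5 1 6
0 4 2

After move 6 (R):
8 7 3
5 1 6
4 0 2

After move 7 (U):
8 7 3
5 0 6
4 1 2

After move 8 (R):
8 7 3
5 6 0
4 1 2

After move 9 (U):
8 7 0
5 6 3
4 1 2

After move 10 (L):
8 0 7
5 6 3
4 1 2

After move 11 (L):
0 8 7
5 6 3
4 1 2

After move 12 (D):
5 8 7
0 6 3
4 1 2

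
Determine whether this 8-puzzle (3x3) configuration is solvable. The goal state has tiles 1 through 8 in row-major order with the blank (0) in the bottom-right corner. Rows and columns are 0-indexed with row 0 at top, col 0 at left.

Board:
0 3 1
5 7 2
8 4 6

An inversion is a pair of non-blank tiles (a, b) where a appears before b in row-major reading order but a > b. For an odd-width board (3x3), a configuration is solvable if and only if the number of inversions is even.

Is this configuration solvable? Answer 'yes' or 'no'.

Inversions (pairs i<j in row-major order where tile[i] > tile[j] > 0): 9
9 is odd, so the puzzle is not solvable.

Answer: no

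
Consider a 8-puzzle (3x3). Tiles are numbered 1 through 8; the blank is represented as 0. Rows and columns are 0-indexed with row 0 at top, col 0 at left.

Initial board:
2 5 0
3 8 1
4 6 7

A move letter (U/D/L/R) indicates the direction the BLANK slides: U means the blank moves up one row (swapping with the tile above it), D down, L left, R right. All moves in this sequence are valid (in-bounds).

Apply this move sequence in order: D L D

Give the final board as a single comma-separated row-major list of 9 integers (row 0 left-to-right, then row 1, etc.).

Answer: 2, 5, 1, 3, 6, 8, 4, 0, 7

Derivation:
After move 1 (D):
2 5 1
3 8 0
4 6 7

After move 2 (L):
2 5 1
3 0 8
4 6 7

After move 3 (D):
2 5 1
3 6 8
4 0 7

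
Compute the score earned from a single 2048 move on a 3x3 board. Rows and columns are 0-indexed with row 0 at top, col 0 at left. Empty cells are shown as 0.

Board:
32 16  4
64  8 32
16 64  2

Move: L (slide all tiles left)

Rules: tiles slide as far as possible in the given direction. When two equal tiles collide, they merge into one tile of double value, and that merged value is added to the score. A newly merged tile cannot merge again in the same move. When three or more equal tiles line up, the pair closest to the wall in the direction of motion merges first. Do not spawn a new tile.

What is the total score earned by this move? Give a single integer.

Answer: 0

Derivation:
Slide left:
row 0: [32, 16, 4] -> [32, 16, 4]  score +0 (running 0)
row 1: [64, 8, 32] -> [64, 8, 32]  score +0 (running 0)
row 2: [16, 64, 2] -> [16, 64, 2]  score +0 (running 0)
Board after move:
32 16  4
64  8 32
16 64  2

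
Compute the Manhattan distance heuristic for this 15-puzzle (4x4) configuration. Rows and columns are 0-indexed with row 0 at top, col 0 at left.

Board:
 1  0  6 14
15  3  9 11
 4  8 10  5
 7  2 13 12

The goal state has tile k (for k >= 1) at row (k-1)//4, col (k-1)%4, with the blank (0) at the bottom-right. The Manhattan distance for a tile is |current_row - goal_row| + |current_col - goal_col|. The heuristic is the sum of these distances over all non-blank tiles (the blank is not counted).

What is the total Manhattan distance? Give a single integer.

Tile 1: at (0,0), goal (0,0), distance |0-0|+|0-0| = 0
Tile 6: at (0,2), goal (1,1), distance |0-1|+|2-1| = 2
Tile 14: at (0,3), goal (3,1), distance |0-3|+|3-1| = 5
Tile 15: at (1,0), goal (3,2), distance |1-3|+|0-2| = 4
Tile 3: at (1,1), goal (0,2), distance |1-0|+|1-2| = 2
Tile 9: at (1,2), goal (2,0), distance |1-2|+|2-0| = 3
Tile 11: at (1,3), goal (2,2), distance |1-2|+|3-2| = 2
Tile 4: at (2,0), goal (0,3), distance |2-0|+|0-3| = 5
Tile 8: at (2,1), goal (1,3), distance |2-1|+|1-3| = 3
Tile 10: at (2,2), goal (2,1), distance |2-2|+|2-1| = 1
Tile 5: at (2,3), goal (1,0), distance |2-1|+|3-0| = 4
Tile 7: at (3,0), goal (1,2), distance |3-1|+|0-2| = 4
Tile 2: at (3,1), goal (0,1), distance |3-0|+|1-1| = 3
Tile 13: at (3,2), goal (3,0), distance |3-3|+|2-0| = 2
Tile 12: at (3,3), goal (2,3), distance |3-2|+|3-3| = 1
Sum: 0 + 2 + 5 + 4 + 2 + 3 + 2 + 5 + 3 + 1 + 4 + 4 + 3 + 2 + 1 = 41

Answer: 41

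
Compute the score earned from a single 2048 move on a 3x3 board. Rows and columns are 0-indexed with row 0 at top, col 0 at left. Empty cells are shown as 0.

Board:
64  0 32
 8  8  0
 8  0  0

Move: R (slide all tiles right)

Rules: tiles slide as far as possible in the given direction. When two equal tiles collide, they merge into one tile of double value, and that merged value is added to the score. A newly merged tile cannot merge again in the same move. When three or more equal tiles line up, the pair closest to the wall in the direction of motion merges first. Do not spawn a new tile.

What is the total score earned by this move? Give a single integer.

Slide right:
row 0: [64, 0, 32] -> [0, 64, 32]  score +0 (running 0)
row 1: [8, 8, 0] -> [0, 0, 16]  score +16 (running 16)
row 2: [8, 0, 0] -> [0, 0, 8]  score +0 (running 16)
Board after move:
 0 64 32
 0  0 16
 0  0  8

Answer: 16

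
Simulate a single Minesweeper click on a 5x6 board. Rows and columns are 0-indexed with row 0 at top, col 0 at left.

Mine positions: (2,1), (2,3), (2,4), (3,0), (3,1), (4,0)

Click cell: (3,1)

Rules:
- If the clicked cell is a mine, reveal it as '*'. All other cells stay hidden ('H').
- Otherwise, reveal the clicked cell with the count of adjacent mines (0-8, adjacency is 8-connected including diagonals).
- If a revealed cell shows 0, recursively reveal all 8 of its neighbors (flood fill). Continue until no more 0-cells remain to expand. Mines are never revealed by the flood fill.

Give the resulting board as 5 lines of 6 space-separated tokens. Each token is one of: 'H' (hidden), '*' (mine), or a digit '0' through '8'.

H H H H H H
H H H H H H
H H H H H H
H * H H H H
H H H H H H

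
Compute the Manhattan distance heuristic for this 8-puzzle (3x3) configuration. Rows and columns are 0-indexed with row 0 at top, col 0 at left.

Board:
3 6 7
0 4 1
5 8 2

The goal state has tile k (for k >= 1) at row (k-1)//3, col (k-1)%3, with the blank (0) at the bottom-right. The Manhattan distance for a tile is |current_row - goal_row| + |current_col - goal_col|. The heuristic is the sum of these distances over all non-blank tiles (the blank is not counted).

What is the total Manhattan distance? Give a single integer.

Answer: 17

Derivation:
Tile 3: at (0,0), goal (0,2), distance |0-0|+|0-2| = 2
Tile 6: at (0,1), goal (1,2), distance |0-1|+|1-2| = 2
Tile 7: at (0,2), goal (2,0), distance |0-2|+|2-0| = 4
Tile 4: at (1,1), goal (1,0), distance |1-1|+|1-0| = 1
Tile 1: at (1,2), goal (0,0), distance |1-0|+|2-0| = 3
Tile 5: at (2,0), goal (1,1), distance |2-1|+|0-1| = 2
Tile 8: at (2,1), goal (2,1), distance |2-2|+|1-1| = 0
Tile 2: at (2,2), goal (0,1), distance |2-0|+|2-1| = 3
Sum: 2 + 2 + 4 + 1 + 3 + 2 + 0 + 3 = 17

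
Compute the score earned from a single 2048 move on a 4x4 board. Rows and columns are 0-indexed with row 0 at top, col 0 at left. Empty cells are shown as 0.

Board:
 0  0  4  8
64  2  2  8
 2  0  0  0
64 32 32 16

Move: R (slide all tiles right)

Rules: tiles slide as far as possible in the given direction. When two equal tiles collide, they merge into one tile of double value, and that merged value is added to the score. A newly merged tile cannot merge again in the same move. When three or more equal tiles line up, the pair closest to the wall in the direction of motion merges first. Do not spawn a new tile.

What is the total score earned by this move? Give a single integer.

Answer: 68

Derivation:
Slide right:
row 0: [0, 0, 4, 8] -> [0, 0, 4, 8]  score +0 (running 0)
row 1: [64, 2, 2, 8] -> [0, 64, 4, 8]  score +4 (running 4)
row 2: [2, 0, 0, 0] -> [0, 0, 0, 2]  score +0 (running 4)
row 3: [64, 32, 32, 16] -> [0, 64, 64, 16]  score +64 (running 68)
Board after move:
 0  0  4  8
 0 64  4  8
 0  0  0  2
 0 64 64 16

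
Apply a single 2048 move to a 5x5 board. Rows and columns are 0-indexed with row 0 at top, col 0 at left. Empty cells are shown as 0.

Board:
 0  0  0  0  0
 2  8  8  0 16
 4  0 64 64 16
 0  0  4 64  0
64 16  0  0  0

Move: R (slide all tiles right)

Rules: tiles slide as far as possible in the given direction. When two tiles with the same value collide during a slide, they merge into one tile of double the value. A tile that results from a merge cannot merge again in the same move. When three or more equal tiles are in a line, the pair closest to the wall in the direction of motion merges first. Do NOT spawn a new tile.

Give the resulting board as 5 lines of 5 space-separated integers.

Answer:   0   0   0   0   0
  0   0   2  16  16
  0   0   4 128  16
  0   0   0   4  64
  0   0   0  64  16

Derivation:
Slide right:
row 0: [0, 0, 0, 0, 0] -> [0, 0, 0, 0, 0]
row 1: [2, 8, 8, 0, 16] -> [0, 0, 2, 16, 16]
row 2: [4, 0, 64, 64, 16] -> [0, 0, 4, 128, 16]
row 3: [0, 0, 4, 64, 0] -> [0, 0, 0, 4, 64]
row 4: [64, 16, 0, 0, 0] -> [0, 0, 0, 64, 16]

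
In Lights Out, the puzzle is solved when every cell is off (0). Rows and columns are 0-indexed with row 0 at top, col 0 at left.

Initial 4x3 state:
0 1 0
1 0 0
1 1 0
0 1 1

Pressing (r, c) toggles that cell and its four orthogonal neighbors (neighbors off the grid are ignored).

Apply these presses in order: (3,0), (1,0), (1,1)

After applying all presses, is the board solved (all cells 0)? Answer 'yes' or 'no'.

After press 1 at (3,0):
0 1 0
1 0 0
0 1 0
1 0 1

After press 2 at (1,0):
1 1 0
0 1 0
1 1 0
1 0 1

After press 3 at (1,1):
1 0 0
1 0 1
1 0 0
1 0 1

Lights still on: 6

Answer: no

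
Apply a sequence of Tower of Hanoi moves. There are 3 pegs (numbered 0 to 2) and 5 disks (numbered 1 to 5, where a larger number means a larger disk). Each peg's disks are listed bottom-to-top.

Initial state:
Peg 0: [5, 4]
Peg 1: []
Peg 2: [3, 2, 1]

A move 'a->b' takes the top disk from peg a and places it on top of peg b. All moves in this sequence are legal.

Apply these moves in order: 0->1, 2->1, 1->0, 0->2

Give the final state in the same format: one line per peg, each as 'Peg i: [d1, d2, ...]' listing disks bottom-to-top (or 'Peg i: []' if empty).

Answer: Peg 0: [5]
Peg 1: [4]
Peg 2: [3, 2, 1]

Derivation:
After move 1 (0->1):
Peg 0: [5]
Peg 1: [4]
Peg 2: [3, 2, 1]

After move 2 (2->1):
Peg 0: [5]
Peg 1: [4, 1]
Peg 2: [3, 2]

After move 3 (1->0):
Peg 0: [5, 1]
Peg 1: [4]
Peg 2: [3, 2]

After move 4 (0->2):
Peg 0: [5]
Peg 1: [4]
Peg 2: [3, 2, 1]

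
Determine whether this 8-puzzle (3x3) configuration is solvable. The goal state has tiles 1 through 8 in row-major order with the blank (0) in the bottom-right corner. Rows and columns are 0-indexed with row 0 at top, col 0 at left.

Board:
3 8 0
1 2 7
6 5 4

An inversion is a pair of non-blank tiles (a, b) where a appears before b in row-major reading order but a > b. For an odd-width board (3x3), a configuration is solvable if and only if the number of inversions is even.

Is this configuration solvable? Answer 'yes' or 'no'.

Answer: yes

Derivation:
Inversions (pairs i<j in row-major order where tile[i] > tile[j] > 0): 14
14 is even, so the puzzle is solvable.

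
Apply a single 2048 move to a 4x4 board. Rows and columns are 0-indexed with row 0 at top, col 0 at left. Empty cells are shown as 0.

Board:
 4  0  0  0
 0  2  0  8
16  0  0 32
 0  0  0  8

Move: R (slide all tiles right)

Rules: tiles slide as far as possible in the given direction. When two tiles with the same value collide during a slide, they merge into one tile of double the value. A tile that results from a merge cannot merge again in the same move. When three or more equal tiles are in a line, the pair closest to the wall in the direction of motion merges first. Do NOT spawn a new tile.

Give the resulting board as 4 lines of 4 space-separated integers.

Slide right:
row 0: [4, 0, 0, 0] -> [0, 0, 0, 4]
row 1: [0, 2, 0, 8] -> [0, 0, 2, 8]
row 2: [16, 0, 0, 32] -> [0, 0, 16, 32]
row 3: [0, 0, 0, 8] -> [0, 0, 0, 8]

Answer:  0  0  0  4
 0  0  2  8
 0  0 16 32
 0  0  0  8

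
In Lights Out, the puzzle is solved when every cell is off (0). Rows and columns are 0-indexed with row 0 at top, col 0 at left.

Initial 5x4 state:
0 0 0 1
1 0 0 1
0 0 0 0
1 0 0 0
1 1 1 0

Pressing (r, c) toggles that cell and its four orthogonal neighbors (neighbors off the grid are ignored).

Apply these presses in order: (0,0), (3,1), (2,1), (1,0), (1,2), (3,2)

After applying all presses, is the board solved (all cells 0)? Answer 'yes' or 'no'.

Answer: no

Derivation:
After press 1 at (0,0):
1 1 0 1
0 0 0 1
0 0 0 0
1 0 0 0
1 1 1 0

After press 2 at (3,1):
1 1 0 1
0 0 0 1
0 1 0 0
0 1 1 0
1 0 1 0

After press 3 at (2,1):
1 1 0 1
0 1 0 1
1 0 1 0
0 0 1 0
1 0 1 0

After press 4 at (1,0):
0 1 0 1
1 0 0 1
0 0 1 0
0 0 1 0
1 0 1 0

After press 5 at (1,2):
0 1 1 1
1 1 1 0
0 0 0 0
0 0 1 0
1 0 1 0

After press 6 at (3,2):
0 1 1 1
1 1 1 0
0 0 1 0
0 1 0 1
1 0 0 0

Lights still on: 10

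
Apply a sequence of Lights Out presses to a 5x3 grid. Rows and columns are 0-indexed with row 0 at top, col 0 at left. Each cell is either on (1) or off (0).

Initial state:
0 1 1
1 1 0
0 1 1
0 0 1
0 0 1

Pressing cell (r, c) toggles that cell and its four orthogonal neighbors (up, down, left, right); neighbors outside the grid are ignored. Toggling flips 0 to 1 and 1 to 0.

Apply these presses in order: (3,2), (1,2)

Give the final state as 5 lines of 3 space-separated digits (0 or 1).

After press 1 at (3,2):
0 1 1
1 1 0
0 1 0
0 1 0
0 0 0

After press 2 at (1,2):
0 1 0
1 0 1
0 1 1
0 1 0
0 0 0

Answer: 0 1 0
1 0 1
0 1 1
0 1 0
0 0 0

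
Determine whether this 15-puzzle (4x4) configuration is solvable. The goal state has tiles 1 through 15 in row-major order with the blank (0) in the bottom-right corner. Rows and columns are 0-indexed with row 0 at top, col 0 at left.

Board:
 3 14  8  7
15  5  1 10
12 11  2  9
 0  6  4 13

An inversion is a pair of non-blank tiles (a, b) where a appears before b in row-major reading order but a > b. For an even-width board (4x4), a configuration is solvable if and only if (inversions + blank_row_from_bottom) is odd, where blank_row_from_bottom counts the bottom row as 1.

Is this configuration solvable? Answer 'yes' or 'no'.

Inversions: 54
Blank is in row 3 (0-indexed from top), which is row 1 counting from the bottom (bottom = 1).
54 + 1 = 55, which is odd, so the puzzle is solvable.

Answer: yes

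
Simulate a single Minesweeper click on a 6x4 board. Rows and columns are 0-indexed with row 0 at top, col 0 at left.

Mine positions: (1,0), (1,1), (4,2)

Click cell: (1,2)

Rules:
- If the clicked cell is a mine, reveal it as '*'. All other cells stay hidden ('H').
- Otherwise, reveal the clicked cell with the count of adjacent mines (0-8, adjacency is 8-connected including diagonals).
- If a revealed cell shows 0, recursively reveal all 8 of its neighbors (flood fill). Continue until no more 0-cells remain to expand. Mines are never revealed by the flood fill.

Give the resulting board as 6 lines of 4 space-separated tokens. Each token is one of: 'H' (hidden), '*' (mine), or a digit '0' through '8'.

H H H H
H H 1 H
H H H H
H H H H
H H H H
H H H H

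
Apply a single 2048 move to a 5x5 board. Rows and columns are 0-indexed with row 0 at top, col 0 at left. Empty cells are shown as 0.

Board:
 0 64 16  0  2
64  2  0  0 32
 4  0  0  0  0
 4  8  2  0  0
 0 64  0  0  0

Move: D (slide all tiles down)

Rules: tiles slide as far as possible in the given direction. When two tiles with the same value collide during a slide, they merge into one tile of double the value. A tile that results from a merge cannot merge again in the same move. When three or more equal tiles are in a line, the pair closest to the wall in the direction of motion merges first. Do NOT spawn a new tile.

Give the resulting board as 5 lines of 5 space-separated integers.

Answer:  0  0  0  0  0
 0 64  0  0  0
 0  2  0  0  0
64  8 16  0  2
 8 64  2  0 32

Derivation:
Slide down:
col 0: [0, 64, 4, 4, 0] -> [0, 0, 0, 64, 8]
col 1: [64, 2, 0, 8, 64] -> [0, 64, 2, 8, 64]
col 2: [16, 0, 0, 2, 0] -> [0, 0, 0, 16, 2]
col 3: [0, 0, 0, 0, 0] -> [0, 0, 0, 0, 0]
col 4: [2, 32, 0, 0, 0] -> [0, 0, 0, 2, 32]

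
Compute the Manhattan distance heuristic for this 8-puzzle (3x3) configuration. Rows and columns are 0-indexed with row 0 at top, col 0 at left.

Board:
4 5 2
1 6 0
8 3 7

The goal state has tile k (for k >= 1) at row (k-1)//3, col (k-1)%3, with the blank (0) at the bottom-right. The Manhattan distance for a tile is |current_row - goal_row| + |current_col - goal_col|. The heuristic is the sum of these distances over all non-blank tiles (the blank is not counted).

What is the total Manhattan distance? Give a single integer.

Tile 4: (0,0)->(1,0) = 1
Tile 5: (0,1)->(1,1) = 1
Tile 2: (0,2)->(0,1) = 1
Tile 1: (1,0)->(0,0) = 1
Tile 6: (1,1)->(1,2) = 1
Tile 8: (2,0)->(2,1) = 1
Tile 3: (2,1)->(0,2) = 3
Tile 7: (2,2)->(2,0) = 2
Sum: 1 + 1 + 1 + 1 + 1 + 1 + 3 + 2 = 11

Answer: 11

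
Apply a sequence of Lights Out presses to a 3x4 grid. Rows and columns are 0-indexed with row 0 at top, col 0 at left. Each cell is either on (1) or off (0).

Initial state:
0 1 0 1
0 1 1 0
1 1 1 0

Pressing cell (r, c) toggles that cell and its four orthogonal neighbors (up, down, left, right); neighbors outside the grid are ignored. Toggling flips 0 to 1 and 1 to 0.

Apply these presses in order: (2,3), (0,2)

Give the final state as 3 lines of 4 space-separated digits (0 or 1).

After press 1 at (2,3):
0 1 0 1
0 1 1 1
1 1 0 1

After press 2 at (0,2):
0 0 1 0
0 1 0 1
1 1 0 1

Answer: 0 0 1 0
0 1 0 1
1 1 0 1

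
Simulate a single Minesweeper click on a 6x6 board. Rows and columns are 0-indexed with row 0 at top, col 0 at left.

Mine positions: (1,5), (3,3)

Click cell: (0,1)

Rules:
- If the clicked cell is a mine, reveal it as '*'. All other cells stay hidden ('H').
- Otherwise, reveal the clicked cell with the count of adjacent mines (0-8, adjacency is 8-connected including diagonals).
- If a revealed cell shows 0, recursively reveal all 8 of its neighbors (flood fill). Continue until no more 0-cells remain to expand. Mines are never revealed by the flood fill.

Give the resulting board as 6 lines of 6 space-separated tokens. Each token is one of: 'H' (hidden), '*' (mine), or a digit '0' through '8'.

0 0 0 0 1 H
0 0 0 0 1 H
0 0 1 1 2 1
0 0 1 H 1 0
0 0 1 1 1 0
0 0 0 0 0 0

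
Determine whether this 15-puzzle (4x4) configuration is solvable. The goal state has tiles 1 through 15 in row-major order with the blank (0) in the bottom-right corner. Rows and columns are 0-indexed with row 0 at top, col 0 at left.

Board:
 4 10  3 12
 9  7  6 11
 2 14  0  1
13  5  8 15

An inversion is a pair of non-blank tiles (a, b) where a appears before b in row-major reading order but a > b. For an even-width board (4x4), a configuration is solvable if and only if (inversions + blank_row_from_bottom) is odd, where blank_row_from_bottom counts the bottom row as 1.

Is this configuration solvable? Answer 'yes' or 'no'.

Inversions: 45
Blank is in row 2 (0-indexed from top), which is row 2 counting from the bottom (bottom = 1).
45 + 2 = 47, which is odd, so the puzzle is solvable.

Answer: yes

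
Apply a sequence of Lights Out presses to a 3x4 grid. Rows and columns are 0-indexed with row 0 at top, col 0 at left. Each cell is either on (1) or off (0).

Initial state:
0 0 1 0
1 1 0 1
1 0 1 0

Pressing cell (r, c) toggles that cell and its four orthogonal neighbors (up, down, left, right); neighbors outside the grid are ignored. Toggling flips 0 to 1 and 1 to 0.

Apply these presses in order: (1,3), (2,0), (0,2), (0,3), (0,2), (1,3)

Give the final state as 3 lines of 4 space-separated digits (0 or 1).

Answer: 0 0 0 1
0 1 0 0
0 1 1 0

Derivation:
After press 1 at (1,3):
0 0 1 1
1 1 1 0
1 0 1 1

After press 2 at (2,0):
0 0 1 1
0 1 1 0
0 1 1 1

After press 3 at (0,2):
0 1 0 0
0 1 0 0
0 1 1 1

After press 4 at (0,3):
0 1 1 1
0 1 0 1
0 1 1 1

After press 5 at (0,2):
0 0 0 0
0 1 1 1
0 1 1 1

After press 6 at (1,3):
0 0 0 1
0 1 0 0
0 1 1 0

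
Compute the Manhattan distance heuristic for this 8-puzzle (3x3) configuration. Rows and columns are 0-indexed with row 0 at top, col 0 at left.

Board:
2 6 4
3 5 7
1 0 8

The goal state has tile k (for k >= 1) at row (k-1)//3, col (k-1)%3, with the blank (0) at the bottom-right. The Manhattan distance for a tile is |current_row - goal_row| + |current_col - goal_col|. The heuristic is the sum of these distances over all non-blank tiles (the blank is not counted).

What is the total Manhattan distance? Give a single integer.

Tile 2: at (0,0), goal (0,1), distance |0-0|+|0-1| = 1
Tile 6: at (0,1), goal (1,2), distance |0-1|+|1-2| = 2
Tile 4: at (0,2), goal (1,0), distance |0-1|+|2-0| = 3
Tile 3: at (1,0), goal (0,2), distance |1-0|+|0-2| = 3
Tile 5: at (1,1), goal (1,1), distance |1-1|+|1-1| = 0
Tile 7: at (1,2), goal (2,0), distance |1-2|+|2-0| = 3
Tile 1: at (2,0), goal (0,0), distance |2-0|+|0-0| = 2
Tile 8: at (2,2), goal (2,1), distance |2-2|+|2-1| = 1
Sum: 1 + 2 + 3 + 3 + 0 + 3 + 2 + 1 = 15

Answer: 15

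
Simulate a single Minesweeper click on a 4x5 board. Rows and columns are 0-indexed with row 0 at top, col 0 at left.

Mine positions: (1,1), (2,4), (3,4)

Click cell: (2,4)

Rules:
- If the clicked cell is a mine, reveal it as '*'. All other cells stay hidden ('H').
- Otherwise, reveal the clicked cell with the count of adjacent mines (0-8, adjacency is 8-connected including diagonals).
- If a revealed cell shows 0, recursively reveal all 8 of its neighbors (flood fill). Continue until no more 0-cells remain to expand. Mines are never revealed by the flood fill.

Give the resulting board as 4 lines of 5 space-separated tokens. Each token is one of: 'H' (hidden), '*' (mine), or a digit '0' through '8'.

H H H H H
H H H H H
H H H H *
H H H H H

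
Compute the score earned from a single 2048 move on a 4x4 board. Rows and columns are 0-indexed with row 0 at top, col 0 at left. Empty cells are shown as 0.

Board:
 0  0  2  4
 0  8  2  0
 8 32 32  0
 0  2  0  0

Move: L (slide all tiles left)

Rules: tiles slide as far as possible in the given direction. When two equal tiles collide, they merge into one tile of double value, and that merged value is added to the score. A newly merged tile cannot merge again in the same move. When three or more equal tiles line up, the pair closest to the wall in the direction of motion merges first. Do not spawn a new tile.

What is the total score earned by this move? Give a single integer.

Slide left:
row 0: [0, 0, 2, 4] -> [2, 4, 0, 0]  score +0 (running 0)
row 1: [0, 8, 2, 0] -> [8, 2, 0, 0]  score +0 (running 0)
row 2: [8, 32, 32, 0] -> [8, 64, 0, 0]  score +64 (running 64)
row 3: [0, 2, 0, 0] -> [2, 0, 0, 0]  score +0 (running 64)
Board after move:
 2  4  0  0
 8  2  0  0
 8 64  0  0
 2  0  0  0

Answer: 64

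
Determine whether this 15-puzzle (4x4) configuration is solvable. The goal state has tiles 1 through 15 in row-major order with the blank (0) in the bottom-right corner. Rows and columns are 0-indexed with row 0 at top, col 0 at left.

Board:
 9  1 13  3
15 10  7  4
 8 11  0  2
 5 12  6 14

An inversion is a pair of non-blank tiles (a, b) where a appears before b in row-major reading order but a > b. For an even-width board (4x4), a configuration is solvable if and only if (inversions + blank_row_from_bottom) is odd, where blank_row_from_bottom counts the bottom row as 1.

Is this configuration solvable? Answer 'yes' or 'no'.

Answer: yes

Derivation:
Inversions: 47
Blank is in row 2 (0-indexed from top), which is row 2 counting from the bottom (bottom = 1).
47 + 2 = 49, which is odd, so the puzzle is solvable.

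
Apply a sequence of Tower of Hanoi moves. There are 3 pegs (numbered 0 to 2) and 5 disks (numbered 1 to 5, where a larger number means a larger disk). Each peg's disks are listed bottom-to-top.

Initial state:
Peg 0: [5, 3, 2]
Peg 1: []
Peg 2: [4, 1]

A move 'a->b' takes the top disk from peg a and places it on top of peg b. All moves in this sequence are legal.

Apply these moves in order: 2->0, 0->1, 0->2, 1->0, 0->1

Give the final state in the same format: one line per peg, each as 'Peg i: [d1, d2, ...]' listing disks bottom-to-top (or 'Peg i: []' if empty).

Answer: Peg 0: [5, 3]
Peg 1: [1]
Peg 2: [4, 2]

Derivation:
After move 1 (2->0):
Peg 0: [5, 3, 2, 1]
Peg 1: []
Peg 2: [4]

After move 2 (0->1):
Peg 0: [5, 3, 2]
Peg 1: [1]
Peg 2: [4]

After move 3 (0->2):
Peg 0: [5, 3]
Peg 1: [1]
Peg 2: [4, 2]

After move 4 (1->0):
Peg 0: [5, 3, 1]
Peg 1: []
Peg 2: [4, 2]

After move 5 (0->1):
Peg 0: [5, 3]
Peg 1: [1]
Peg 2: [4, 2]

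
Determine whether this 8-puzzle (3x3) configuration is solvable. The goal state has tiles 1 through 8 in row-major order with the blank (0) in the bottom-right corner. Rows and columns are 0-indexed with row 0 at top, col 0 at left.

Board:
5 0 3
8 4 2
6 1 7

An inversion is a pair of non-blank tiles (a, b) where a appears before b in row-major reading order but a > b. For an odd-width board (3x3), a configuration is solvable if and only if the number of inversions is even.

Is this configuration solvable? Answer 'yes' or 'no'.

Answer: no

Derivation:
Inversions (pairs i<j in row-major order where tile[i] > tile[j] > 0): 15
15 is odd, so the puzzle is not solvable.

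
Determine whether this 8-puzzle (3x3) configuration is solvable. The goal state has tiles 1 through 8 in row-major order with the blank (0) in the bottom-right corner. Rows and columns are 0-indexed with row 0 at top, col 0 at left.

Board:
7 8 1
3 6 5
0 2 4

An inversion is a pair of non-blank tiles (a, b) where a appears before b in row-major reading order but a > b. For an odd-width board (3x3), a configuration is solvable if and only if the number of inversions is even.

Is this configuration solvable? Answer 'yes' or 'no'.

Inversions (pairs i<j in row-major order where tile[i] > tile[j] > 0): 18
18 is even, so the puzzle is solvable.

Answer: yes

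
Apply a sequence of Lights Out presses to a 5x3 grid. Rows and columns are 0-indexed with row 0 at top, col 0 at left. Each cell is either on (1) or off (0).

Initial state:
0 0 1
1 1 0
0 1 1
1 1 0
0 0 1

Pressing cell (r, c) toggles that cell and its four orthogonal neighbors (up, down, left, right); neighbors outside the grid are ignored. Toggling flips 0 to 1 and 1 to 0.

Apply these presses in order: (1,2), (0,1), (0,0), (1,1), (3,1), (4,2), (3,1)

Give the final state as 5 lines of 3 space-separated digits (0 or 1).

After press 1 at (1,2):
0 0 0
1 0 1
0 1 0
1 1 0
0 0 1

After press 2 at (0,1):
1 1 1
1 1 1
0 1 0
1 1 0
0 0 1

After press 3 at (0,0):
0 0 1
0 1 1
0 1 0
1 1 0
0 0 1

After press 4 at (1,1):
0 1 1
1 0 0
0 0 0
1 1 0
0 0 1

After press 5 at (3,1):
0 1 1
1 0 0
0 1 0
0 0 1
0 1 1

After press 6 at (4,2):
0 1 1
1 0 0
0 1 0
0 0 0
0 0 0

After press 7 at (3,1):
0 1 1
1 0 0
0 0 0
1 1 1
0 1 0

Answer: 0 1 1
1 0 0
0 0 0
1 1 1
0 1 0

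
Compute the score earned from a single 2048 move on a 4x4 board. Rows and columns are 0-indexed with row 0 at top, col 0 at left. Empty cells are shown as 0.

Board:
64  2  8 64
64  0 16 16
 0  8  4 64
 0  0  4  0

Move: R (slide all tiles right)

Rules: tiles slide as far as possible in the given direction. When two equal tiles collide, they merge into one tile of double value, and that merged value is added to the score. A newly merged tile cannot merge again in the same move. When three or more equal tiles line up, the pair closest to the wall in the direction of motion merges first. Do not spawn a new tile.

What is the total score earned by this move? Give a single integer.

Slide right:
row 0: [64, 2, 8, 64] -> [64, 2, 8, 64]  score +0 (running 0)
row 1: [64, 0, 16, 16] -> [0, 0, 64, 32]  score +32 (running 32)
row 2: [0, 8, 4, 64] -> [0, 8, 4, 64]  score +0 (running 32)
row 3: [0, 0, 4, 0] -> [0, 0, 0, 4]  score +0 (running 32)
Board after move:
64  2  8 64
 0  0 64 32
 0  8  4 64
 0  0  0  4

Answer: 32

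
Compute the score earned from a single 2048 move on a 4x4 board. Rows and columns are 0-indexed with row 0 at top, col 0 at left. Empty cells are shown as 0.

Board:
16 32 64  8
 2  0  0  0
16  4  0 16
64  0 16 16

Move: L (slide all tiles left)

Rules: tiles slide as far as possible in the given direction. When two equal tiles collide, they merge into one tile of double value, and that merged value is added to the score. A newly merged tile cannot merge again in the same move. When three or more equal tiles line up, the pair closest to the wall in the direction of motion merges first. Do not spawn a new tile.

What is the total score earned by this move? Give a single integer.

Answer: 32

Derivation:
Slide left:
row 0: [16, 32, 64, 8] -> [16, 32, 64, 8]  score +0 (running 0)
row 1: [2, 0, 0, 0] -> [2, 0, 0, 0]  score +0 (running 0)
row 2: [16, 4, 0, 16] -> [16, 4, 16, 0]  score +0 (running 0)
row 3: [64, 0, 16, 16] -> [64, 32, 0, 0]  score +32 (running 32)
Board after move:
16 32 64  8
 2  0  0  0
16  4 16  0
64 32  0  0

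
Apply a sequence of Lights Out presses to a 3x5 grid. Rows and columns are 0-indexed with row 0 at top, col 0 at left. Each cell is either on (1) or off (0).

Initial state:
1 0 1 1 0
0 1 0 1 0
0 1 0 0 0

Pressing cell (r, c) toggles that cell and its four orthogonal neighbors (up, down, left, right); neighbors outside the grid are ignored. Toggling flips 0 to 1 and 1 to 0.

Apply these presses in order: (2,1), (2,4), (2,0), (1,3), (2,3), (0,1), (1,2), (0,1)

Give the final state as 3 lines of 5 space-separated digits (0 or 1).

Answer: 1 0 0 0 0
1 1 0 0 0
0 1 1 1 0

Derivation:
After press 1 at (2,1):
1 0 1 1 0
0 0 0 1 0
1 0 1 0 0

After press 2 at (2,4):
1 0 1 1 0
0 0 0 1 1
1 0 1 1 1

After press 3 at (2,0):
1 0 1 1 0
1 0 0 1 1
0 1 1 1 1

After press 4 at (1,3):
1 0 1 0 0
1 0 1 0 0
0 1 1 0 1

After press 5 at (2,3):
1 0 1 0 0
1 0 1 1 0
0 1 0 1 0

After press 6 at (0,1):
0 1 0 0 0
1 1 1 1 0
0 1 0 1 0

After press 7 at (1,2):
0 1 1 0 0
1 0 0 0 0
0 1 1 1 0

After press 8 at (0,1):
1 0 0 0 0
1 1 0 0 0
0 1 1 1 0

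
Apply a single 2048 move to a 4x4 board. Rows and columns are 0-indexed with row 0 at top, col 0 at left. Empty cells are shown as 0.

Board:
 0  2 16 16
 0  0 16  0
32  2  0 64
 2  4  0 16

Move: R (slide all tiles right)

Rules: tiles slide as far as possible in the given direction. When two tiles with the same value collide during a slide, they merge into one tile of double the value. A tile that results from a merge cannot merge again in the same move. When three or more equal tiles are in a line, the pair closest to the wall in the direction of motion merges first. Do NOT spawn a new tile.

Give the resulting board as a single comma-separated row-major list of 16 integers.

Slide right:
row 0: [0, 2, 16, 16] -> [0, 0, 2, 32]
row 1: [0, 0, 16, 0] -> [0, 0, 0, 16]
row 2: [32, 2, 0, 64] -> [0, 32, 2, 64]
row 3: [2, 4, 0, 16] -> [0, 2, 4, 16]

Answer: 0, 0, 2, 32, 0, 0, 0, 16, 0, 32, 2, 64, 0, 2, 4, 16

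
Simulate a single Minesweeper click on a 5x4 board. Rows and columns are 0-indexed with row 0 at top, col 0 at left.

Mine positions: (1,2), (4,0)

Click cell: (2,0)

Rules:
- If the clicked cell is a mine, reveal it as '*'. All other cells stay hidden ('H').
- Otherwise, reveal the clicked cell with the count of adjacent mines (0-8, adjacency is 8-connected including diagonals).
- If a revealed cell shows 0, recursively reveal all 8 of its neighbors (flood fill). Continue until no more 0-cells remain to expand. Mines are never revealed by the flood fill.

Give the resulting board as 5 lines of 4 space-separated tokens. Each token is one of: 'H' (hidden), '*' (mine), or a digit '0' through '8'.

0 1 H H
0 1 H H
0 1 H H
1 1 H H
H H H H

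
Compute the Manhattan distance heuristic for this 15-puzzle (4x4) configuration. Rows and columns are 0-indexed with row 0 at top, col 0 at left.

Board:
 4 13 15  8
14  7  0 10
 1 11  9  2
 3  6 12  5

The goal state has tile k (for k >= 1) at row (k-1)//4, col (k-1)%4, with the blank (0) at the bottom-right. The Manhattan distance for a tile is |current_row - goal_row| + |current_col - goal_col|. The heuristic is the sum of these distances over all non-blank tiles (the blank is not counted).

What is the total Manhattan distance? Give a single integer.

Tile 4: (0,0)->(0,3) = 3
Tile 13: (0,1)->(3,0) = 4
Tile 15: (0,2)->(3,2) = 3
Tile 8: (0,3)->(1,3) = 1
Tile 14: (1,0)->(3,1) = 3
Tile 7: (1,1)->(1,2) = 1
Tile 10: (1,3)->(2,1) = 3
Tile 1: (2,0)->(0,0) = 2
Tile 11: (2,1)->(2,2) = 1
Tile 9: (2,2)->(2,0) = 2
Tile 2: (2,3)->(0,1) = 4
Tile 3: (3,0)->(0,2) = 5
Tile 6: (3,1)->(1,1) = 2
Tile 12: (3,2)->(2,3) = 2
Tile 5: (3,3)->(1,0) = 5
Sum: 3 + 4 + 3 + 1 + 3 + 1 + 3 + 2 + 1 + 2 + 4 + 5 + 2 + 2 + 5 = 41

Answer: 41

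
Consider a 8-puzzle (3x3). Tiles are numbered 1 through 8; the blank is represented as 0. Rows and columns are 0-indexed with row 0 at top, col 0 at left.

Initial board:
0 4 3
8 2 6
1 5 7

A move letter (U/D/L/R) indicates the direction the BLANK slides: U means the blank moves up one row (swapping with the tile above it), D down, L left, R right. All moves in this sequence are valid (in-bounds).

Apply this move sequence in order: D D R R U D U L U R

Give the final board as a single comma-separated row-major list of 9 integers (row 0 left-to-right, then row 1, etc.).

After move 1 (D):
8 4 3
0 2 6
1 5 7

After move 2 (D):
8 4 3
1 2 6
0 5 7

After move 3 (R):
8 4 3
1 2 6
5 0 7

After move 4 (R):
8 4 3
1 2 6
5 7 0

After move 5 (U):
8 4 3
1 2 0
5 7 6

After move 6 (D):
8 4 3
1 2 6
5 7 0

After move 7 (U):
8 4 3
1 2 0
5 7 6

After move 8 (L):
8 4 3
1 0 2
5 7 6

After move 9 (U):
8 0 3
1 4 2
5 7 6

After move 10 (R):
8 3 0
1 4 2
5 7 6

Answer: 8, 3, 0, 1, 4, 2, 5, 7, 6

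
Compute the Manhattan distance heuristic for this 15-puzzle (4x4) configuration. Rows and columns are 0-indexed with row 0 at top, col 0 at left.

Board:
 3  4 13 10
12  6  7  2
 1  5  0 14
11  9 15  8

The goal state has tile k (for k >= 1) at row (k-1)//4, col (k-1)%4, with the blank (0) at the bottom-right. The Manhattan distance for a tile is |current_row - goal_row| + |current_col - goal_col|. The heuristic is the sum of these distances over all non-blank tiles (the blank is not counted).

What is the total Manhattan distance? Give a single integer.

Answer: 34

Derivation:
Tile 3: (0,0)->(0,2) = 2
Tile 4: (0,1)->(0,3) = 2
Tile 13: (0,2)->(3,0) = 5
Tile 10: (0,3)->(2,1) = 4
Tile 12: (1,0)->(2,3) = 4
Tile 6: (1,1)->(1,1) = 0
Tile 7: (1,2)->(1,2) = 0
Tile 2: (1,3)->(0,1) = 3
Tile 1: (2,0)->(0,0) = 2
Tile 5: (2,1)->(1,0) = 2
Tile 14: (2,3)->(3,1) = 3
Tile 11: (3,0)->(2,2) = 3
Tile 9: (3,1)->(2,0) = 2
Tile 15: (3,2)->(3,2) = 0
Tile 8: (3,3)->(1,3) = 2
Sum: 2 + 2 + 5 + 4 + 4 + 0 + 0 + 3 + 2 + 2 + 3 + 3 + 2 + 0 + 2 = 34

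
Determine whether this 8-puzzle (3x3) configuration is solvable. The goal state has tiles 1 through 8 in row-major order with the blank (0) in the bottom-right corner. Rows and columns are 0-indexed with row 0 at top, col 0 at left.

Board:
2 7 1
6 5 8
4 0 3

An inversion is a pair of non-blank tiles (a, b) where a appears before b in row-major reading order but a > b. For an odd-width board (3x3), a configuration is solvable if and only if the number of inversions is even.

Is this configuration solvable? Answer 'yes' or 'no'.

Inversions (pairs i<j in row-major order where tile[i] > tile[j] > 0): 14
14 is even, so the puzzle is solvable.

Answer: yes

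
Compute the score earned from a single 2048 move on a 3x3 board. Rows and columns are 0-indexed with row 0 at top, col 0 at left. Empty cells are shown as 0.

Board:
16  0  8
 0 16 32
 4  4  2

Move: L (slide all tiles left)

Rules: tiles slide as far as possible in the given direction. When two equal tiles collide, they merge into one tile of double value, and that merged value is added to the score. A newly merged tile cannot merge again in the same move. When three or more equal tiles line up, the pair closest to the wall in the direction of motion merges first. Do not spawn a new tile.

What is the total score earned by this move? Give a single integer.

Slide left:
row 0: [16, 0, 8] -> [16, 8, 0]  score +0 (running 0)
row 1: [0, 16, 32] -> [16, 32, 0]  score +0 (running 0)
row 2: [4, 4, 2] -> [8, 2, 0]  score +8 (running 8)
Board after move:
16  8  0
16 32  0
 8  2  0

Answer: 8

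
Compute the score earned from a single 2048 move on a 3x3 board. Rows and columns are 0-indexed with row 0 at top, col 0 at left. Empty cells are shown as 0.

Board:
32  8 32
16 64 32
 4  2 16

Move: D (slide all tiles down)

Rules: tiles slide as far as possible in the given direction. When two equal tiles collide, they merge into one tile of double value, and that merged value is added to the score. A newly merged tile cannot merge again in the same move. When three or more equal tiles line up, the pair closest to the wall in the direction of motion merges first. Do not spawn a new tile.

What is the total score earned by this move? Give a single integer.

Answer: 64

Derivation:
Slide down:
col 0: [32, 16, 4] -> [32, 16, 4]  score +0 (running 0)
col 1: [8, 64, 2] -> [8, 64, 2]  score +0 (running 0)
col 2: [32, 32, 16] -> [0, 64, 16]  score +64 (running 64)
Board after move:
32  8  0
16 64 64
 4  2 16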